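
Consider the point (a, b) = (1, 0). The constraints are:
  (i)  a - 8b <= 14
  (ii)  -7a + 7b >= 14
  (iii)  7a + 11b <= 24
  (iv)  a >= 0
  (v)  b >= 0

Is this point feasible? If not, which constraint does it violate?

not feasible — violates (ii)

Constraint (ii): -7a + 7b = -7, which is not ≥ 14. All other constraints are satisfied.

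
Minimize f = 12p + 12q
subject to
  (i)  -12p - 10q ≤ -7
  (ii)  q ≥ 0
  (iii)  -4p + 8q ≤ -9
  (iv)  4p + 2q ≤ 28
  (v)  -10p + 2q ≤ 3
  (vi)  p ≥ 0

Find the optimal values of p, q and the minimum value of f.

p = 9/4, q = 0, minimum f = 27

Vertices and f = 12p + 12q:
  (9/4, 0) → f = 27
  (7, 0) → f = 84
  (121/20, 19/10) → f = 477/5

The optimum lies where q = 0 and -4p + 8q = -9.
Solving simultaneously gives p = 9/4, q = 0.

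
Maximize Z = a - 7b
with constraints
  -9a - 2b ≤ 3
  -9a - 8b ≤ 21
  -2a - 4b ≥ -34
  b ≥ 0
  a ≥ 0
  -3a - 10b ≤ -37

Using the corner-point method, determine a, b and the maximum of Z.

a = 17, b = 0, maximum Z = 17

Extreme points and Z = a - 7b:
  (17, 0) → Z = 17
  (0, 17/2) → Z = -119/2
  (37/3, 0) → Z = 37/3
  (0, 37/10) → Z = -259/10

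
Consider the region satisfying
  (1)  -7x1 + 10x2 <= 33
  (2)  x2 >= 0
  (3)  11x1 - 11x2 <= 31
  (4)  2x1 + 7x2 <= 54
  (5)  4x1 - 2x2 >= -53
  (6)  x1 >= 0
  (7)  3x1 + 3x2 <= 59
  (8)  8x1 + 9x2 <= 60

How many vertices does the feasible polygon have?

Pairwise boundary intersections that survive every other constraint:
  (0, 33/10)
  (303/143, 684/143)
  (31/11, 0)
  (0, 0)
  (939/187, 412/187)

5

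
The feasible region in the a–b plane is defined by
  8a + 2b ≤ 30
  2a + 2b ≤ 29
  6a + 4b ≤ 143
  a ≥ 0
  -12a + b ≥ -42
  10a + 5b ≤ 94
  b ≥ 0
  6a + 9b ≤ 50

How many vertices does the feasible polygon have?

Intersecting each pair of boundary lines and keeping only the points that satisfy every inequality leaves:
  (57/16, 3/4)
  (17/6, 11/3)
  (0, 0)
  (0, 50/9)
  (7/2, 0)

5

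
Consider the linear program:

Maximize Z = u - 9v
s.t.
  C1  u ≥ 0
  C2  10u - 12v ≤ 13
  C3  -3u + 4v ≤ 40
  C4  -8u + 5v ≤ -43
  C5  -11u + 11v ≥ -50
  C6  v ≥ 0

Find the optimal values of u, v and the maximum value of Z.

Feasible corners and Z = u - 9v:
  (451/46, 163/23) → Z = -2483/46
  (457/22, 357/22) → Z = -1378/11
  (372/17, 449/17) → Z = -3669/17
  (640/11, 590/11) → Z = -4670/11

u = 451/46, v = 163/23, maximum Z = -2483/46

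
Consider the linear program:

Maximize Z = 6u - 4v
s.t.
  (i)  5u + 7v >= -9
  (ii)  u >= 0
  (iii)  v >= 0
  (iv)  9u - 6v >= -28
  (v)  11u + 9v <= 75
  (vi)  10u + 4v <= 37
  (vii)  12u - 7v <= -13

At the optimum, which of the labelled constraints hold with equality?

(ii) and (vii)

Extreme points and Z = 6u - 4v:
  (0, 14/3) → Z = -56/3
  (0, 13/7) → Z = -52/7
  (55/48, 613/96) → Z = -56/3
  (207/118, 287/59) → Z = -527/59

The maximum is at (0, 13/7). Substituting into each constraint, equality holds for (ii) and (vii); the remaining constraints have slack.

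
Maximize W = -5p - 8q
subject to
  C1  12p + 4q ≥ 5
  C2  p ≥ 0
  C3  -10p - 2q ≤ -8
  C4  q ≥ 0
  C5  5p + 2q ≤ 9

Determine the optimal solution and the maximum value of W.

Extreme points and W = -5p - 8q:
  (0, 4) → W = -32
  (0, 9/2) → W = -36
  (4/5, 0) → W = -4
  (9/5, 0) → W = -9

p = 4/5, q = 0, maximum W = -4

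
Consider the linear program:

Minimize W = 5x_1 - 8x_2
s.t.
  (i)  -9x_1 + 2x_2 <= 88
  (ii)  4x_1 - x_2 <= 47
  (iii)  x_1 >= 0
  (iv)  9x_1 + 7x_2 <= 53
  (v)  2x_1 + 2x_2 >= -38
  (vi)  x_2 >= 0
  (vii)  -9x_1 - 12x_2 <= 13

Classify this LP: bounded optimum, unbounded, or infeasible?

bounded optimum

Extreme points and W = 5x_1 - 8x_2:
  (0, 53/7) → W = -424/7
  (0, 0) → W = 0
  (53/9, 0) → W = 265/9
The feasible region has finitely many vertices and no improving ray; the minimum is -424/7 at (0, 53/7).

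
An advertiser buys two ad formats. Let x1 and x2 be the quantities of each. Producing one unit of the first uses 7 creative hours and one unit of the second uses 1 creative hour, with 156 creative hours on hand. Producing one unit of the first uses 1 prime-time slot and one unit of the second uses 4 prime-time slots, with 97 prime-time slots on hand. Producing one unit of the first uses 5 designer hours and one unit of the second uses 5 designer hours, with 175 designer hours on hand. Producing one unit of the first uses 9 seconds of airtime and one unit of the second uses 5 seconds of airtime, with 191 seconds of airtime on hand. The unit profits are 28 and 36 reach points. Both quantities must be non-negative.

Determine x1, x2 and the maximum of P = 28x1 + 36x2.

x1 = 9, x2 = 22, maximum P = 1044

Corner points and P = 28x1 + 36x2:
  (0, 0) → P = 0
  (0, 97/4) → P = 873
  (191/9, 0) → P = 5348/9
  (9, 22) → P = 1044

The binding constraints are x1 + 4x2 = 97 and 9x1 + 5x2 = 191.
Solving simultaneously gives x1 = 9, x2 = 22.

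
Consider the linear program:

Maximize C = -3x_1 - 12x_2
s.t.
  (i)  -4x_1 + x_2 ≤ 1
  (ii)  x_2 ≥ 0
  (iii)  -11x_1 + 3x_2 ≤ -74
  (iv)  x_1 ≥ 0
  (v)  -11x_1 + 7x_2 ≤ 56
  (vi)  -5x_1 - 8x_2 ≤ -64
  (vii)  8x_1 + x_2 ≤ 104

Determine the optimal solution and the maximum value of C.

x_1 = 64/5, x_2 = 0, maximum C = -192/5

Feasible corners and C = -3x_1 - 12x_2:
  (64/5, 0) → C = -192/5
  (13, 0) → C = -39
  (784/103, 334/103) → C = -6360/103
  (386/35, 552/35) → C = -7782/35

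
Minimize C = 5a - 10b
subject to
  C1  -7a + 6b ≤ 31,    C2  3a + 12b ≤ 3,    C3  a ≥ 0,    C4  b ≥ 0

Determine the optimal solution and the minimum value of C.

Extreme points and C = 5a - 10b:
  (0, 1/4) → C = -5/2
  (1, 0) → C = 5
  (0, 0) → C = 0

a = 0, b = 1/4, minimum C = -5/2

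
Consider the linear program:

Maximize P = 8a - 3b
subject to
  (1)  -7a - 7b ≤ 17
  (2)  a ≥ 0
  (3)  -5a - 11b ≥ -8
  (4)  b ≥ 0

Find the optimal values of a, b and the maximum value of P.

Corner points and P = 8a - 3b:
  (0, 8/11) → P = -24/11
  (0, 0) → P = 0
  (8/5, 0) → P = 64/5

a = 8/5, b = 0, maximum P = 64/5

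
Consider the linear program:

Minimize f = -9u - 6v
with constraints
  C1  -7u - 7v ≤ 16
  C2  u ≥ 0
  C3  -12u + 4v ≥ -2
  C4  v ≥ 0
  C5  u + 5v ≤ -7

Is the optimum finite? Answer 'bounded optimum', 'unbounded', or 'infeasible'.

The boundaries u = 0 and v = 0 meet at (0, 0), but that point violates u + 5v ≤ -7. Every candidate vertex is excluded by some other constraint, so the feasible region is empty.

infeasible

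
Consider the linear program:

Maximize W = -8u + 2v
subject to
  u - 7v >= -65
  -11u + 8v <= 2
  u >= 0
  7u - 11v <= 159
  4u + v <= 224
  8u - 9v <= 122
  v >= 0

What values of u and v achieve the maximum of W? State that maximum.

u = 0, v = 1/4, maximum W = 1/2

Corner points and W = -8u + 2v:
  (22/3, 31/3) → W = -38
  (1439/47, 642/47) → W = -10228/47
  (0, 1/4) → W = 1/2
  (0, 0) → W = 0
  (61/4, 0) → W = -122

The binding constraints are -11u + 8v = 2 and u = 0.
Solving simultaneously gives u = 0, v = 1/4.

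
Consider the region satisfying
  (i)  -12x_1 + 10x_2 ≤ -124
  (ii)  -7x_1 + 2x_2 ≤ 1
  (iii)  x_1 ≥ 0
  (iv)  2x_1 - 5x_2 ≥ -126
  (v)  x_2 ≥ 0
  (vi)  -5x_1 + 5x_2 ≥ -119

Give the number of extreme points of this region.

Intersecting each pair of boundary lines and keeping only the points that satisfy every inequality leaves:
  (47, 44)
  (31/3, 0)
  (245/3, 868/15)
  (119/5, 0)

4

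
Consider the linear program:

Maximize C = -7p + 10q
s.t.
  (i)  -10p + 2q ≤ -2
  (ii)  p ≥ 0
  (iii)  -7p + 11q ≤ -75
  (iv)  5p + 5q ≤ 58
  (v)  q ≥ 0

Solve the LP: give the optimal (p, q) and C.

p = 75/7, q = 0, maximum C = -75

The optimum lies where -7p + 11q = -75 and q = 0.
Solving simultaneously gives p = 75/7, q = 0.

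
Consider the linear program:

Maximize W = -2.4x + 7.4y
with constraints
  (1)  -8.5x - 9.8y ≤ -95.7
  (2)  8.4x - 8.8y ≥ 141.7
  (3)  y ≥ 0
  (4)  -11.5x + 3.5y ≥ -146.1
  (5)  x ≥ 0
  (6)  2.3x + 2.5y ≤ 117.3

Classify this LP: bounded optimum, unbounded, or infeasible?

The boundaries -8.5x - 9.8y = -95.7 and y = 0 meet at (957/85, 0), but that point violates 8.4x - 8.8y ≥ 141.7. Every candidate vertex is excluded by some other constraint, so the feasible region is empty.

infeasible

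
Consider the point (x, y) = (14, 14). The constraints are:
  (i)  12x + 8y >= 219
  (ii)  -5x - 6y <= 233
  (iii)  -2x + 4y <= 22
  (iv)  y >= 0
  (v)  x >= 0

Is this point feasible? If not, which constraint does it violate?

not feasible — violates (iii)

Constraint (iii): -2x + 4y = 28, which is not ≤ 22. All other constraints are satisfied.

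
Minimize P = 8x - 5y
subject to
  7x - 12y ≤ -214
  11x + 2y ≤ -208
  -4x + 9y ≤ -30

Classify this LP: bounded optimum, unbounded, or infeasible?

From the feasible point (-762/5, -1066/15), moving in the direction (-12, -7) keeps every constraint satisfied while P decreases without bound.

unbounded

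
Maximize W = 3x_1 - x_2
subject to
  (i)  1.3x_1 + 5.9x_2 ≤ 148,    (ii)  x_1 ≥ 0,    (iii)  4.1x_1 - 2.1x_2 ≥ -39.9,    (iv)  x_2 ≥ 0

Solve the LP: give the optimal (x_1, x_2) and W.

x_1 = 1480/13, x_2 = 0, maximum W = 4440/13

Vertices and W = 3x_1 - x_2:
  (7539/2692, 65867/2692) → W = -21625/1346
  (1480/13, 0) → W = 4440/13
  (0, 19) → W = -19
  (0, 0) → W = 0

The optimum lies where 1.3x_1 + 5.9x_2 = 148 and x_2 = 0.
Solving simultaneously gives x_1 = 1480/13, x_2 = 0.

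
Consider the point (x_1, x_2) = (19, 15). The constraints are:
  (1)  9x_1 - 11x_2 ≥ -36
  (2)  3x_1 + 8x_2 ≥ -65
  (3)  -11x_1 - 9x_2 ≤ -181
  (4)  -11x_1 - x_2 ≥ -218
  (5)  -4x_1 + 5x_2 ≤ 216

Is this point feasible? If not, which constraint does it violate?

Constraint (4): -11x_1 - x_2 = -224, which is not ≥ -218. All other constraints are satisfied.

not feasible — violates (4)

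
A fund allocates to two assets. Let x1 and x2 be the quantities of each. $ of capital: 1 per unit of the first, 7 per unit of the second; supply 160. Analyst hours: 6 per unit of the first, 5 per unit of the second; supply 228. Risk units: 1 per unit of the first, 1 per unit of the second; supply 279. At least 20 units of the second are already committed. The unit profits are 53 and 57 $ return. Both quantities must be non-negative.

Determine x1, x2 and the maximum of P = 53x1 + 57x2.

Feasible corners and P = 53x1 + 57x2:
  (0, 160/7) → P = 9120/7
  (0, 20) → P = 1140
  (20, 20) → P = 2200

At the optimal vertex, x1 + 7x2 = 160 and x2 = 20.
Solving simultaneously gives x1 = 20, x2 = 20.

x1 = 20, x2 = 20, maximum P = 2200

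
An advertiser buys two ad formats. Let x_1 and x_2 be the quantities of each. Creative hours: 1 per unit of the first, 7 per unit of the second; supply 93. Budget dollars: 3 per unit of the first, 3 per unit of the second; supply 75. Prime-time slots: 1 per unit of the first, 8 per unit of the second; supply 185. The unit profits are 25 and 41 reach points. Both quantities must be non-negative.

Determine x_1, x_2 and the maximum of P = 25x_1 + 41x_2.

The optimum lies where x_1 + 7x_2 = 93 and 3x_1 + 3x_2 = 75.
Solving simultaneously gives x_1 = 41/3, x_2 = 34/3.

x_1 = 41/3, x_2 = 34/3, maximum P = 2419/3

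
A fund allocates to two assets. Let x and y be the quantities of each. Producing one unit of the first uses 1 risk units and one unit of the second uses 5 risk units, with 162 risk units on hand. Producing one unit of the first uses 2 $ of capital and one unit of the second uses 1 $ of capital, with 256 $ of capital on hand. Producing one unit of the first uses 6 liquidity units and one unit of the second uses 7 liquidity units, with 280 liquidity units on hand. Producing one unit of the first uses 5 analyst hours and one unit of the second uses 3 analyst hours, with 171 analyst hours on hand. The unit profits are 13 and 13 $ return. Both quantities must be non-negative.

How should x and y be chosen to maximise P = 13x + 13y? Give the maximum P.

Feasible corners and P = 13x + 13y:
  (0, 0) → P = 0
  (0, 162/5) → P = 2106/5
  (171/5, 0) → P = 2223/5
  (266/23, 692/23) → P = 12454/23
  (21, 22) → P = 559

The optimum lies where 6x + 7y = 280 and 5x + 3y = 171.
Solving simultaneously gives x = 21, y = 22.

x = 21, y = 22, maximum P = 559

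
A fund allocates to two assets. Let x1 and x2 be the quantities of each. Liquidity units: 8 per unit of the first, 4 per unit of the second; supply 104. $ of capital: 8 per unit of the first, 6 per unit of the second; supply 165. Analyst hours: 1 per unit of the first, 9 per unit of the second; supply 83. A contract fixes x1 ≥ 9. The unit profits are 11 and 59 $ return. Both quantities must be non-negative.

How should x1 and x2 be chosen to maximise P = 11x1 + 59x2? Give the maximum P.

The optimum lies where 8x1 + 4x2 = 104 and x1 = 9.
Solving simultaneously gives x1 = 9, x2 = 8.

x1 = 9, x2 = 8, maximum P = 571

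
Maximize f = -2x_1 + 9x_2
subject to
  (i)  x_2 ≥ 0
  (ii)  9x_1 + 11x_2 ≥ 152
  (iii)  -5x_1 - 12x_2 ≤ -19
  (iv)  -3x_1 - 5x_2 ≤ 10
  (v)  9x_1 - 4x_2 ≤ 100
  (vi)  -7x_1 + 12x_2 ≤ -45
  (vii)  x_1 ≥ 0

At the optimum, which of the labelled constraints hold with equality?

(v) and (vi)

Vertices and f = -2x_1 + 9x_2:
  (1708/135, 52/15) → f = 796/135
  (2319/185, 659/185) → f = 1293/185
  (51/4, 59/16) → f = 123/16

The maximum is at (51/4, 59/16). Substituting into each constraint, equality holds for (v) and (vi); the remaining constraints have slack.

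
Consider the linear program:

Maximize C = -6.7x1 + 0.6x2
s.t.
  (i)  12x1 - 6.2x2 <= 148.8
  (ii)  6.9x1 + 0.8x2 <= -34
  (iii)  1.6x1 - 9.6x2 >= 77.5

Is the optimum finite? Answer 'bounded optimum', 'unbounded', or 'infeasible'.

From the feasible point (-4588/2619, -23912/873), moving in the direction (-9.6, -1.6) keeps every constraint satisfied while C increases without bound.

unbounded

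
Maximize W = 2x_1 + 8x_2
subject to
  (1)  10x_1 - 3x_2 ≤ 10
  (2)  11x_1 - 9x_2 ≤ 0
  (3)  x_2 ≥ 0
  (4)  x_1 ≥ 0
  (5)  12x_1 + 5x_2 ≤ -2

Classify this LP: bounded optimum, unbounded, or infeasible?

infeasible

The boundaries 10x_1 - 3x_2 = 10 and 11x_1 - 9x_2 = 0 meet at (30/19, 110/57), but that point violates 12x_1 + 5x_2 ≤ -2. Every candidate vertex is excluded by some other constraint, so the feasible region is empty.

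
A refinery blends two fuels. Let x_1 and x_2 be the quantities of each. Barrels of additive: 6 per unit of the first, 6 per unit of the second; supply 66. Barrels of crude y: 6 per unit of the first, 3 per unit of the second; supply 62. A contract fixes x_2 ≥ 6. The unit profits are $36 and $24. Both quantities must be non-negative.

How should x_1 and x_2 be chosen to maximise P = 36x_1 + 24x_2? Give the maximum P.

Corner points and P = 36x_1 + 24x_2:
  (0, 11) → P = 264
  (0, 6) → P = 144
  (5, 6) → P = 324

At the optimal vertex, 6x_1 + 6x_2 = 66 and x_2 = 6.
Solving simultaneously gives x_1 = 5, x_2 = 6.

x_1 = 5, x_2 = 6, maximum P = 324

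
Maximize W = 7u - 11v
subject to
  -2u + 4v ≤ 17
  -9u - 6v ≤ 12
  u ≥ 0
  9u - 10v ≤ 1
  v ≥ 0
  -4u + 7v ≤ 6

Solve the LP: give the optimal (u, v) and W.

Vertices and W = 7u - 11v:
  (0, 0) → W = 0
  (0, 6/7) → W = -66/7
  (1/9, 0) → W = 7/9
  (67/23, 58/23) → W = -169/23

u = 1/9, v = 0, maximum W = 7/9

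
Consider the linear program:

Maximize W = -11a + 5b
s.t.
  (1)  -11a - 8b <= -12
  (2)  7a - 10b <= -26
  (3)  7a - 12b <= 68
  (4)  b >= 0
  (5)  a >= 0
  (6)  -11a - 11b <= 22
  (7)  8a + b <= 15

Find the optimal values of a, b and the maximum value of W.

a = 0, b = 15, maximum W = 75

Extreme points and W = -11a + 5b:
  (0, 13/5) → W = 13
  (124/87, 313/87) → W = 67/29
  (0, 15) → W = 75

At the optimal vertex, a = 0 and 8a + b = 15.
Solving simultaneously gives a = 0, b = 15.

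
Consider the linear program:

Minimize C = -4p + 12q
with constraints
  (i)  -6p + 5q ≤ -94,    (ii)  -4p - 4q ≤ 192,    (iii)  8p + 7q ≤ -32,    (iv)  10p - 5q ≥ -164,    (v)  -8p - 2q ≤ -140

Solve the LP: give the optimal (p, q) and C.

The binding constraints are -4p - 4q = 192 and 8p + 7q = -32.
Solving simultaneously gives p = 304, q = -352.

p = 304, q = -352, minimum C = -5440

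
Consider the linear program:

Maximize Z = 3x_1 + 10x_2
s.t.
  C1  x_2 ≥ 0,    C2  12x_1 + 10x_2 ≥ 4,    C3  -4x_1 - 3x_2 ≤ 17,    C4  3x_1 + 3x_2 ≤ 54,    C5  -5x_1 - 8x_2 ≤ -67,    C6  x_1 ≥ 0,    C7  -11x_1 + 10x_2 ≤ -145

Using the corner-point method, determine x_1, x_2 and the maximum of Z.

x_1 = 325/21, x_2 = 53/21, maximum Z = 215/3

Vertices and Z = 3x_1 + 10x_2:
  (18, 0) → Z = 54
  (67/5, 0) → Z = 201/5
  (325/21, 53/21) → Z = 215/3
  (305/23, 2/23) → Z = 935/23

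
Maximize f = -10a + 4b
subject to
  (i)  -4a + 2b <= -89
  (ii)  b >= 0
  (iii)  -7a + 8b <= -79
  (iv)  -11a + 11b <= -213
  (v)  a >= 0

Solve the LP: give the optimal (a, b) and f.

The feasible region is unbounded (it extends along (8, 7), (1, 0)), but f strictly decreases along every unbounded feasible direction, so there is no improving ray and the maximum is attained at a vertex.

a = 89/4, b = 0, maximum f = -445/2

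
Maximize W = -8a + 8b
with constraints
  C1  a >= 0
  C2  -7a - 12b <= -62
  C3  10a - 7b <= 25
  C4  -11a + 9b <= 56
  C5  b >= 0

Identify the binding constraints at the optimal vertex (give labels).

Feasible corners and W = -8a + 8b:
  (0, 31/6) → W = 124/3
  (0, 56/9) → W = 448/9
  (734/169, 445/169) → W = -2312/169
  (617/13, 835/13) → W = 1744/13

The maximum is at (617/13, 835/13). Substituting into each constraint, equality holds for C3 and C4; the remaining constraints have slack.

C3 and C4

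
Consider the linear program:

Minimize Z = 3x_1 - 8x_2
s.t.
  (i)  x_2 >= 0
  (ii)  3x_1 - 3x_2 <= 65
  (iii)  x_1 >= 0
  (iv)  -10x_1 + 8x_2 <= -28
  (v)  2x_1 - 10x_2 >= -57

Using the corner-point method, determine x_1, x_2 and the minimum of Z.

x_1 = 184/21, x_2 = 313/42, minimum Z = -100/3

Extreme points and Z = 3x_1 - 8x_2:
  (65/3, 0) → Z = 65
  (14/5, 0) → Z = 42/5
  (821/24, 301/24) → Z = 55/24
  (184/21, 313/42) → Z = -100/3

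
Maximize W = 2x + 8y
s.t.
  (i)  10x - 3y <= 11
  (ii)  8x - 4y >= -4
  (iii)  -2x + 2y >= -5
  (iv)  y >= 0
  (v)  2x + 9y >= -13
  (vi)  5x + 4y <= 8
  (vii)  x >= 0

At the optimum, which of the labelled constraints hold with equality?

Corner points and W = 2x + 8y:
  (11/10, 0) → W = 11/5
  (68/55, 5/11) → W = 336/55
  (4/13, 21/13) → W = 176/13
  (0, 1) → W = 8
  (0, 0) → W = 0

The maximum is at (4/13, 21/13). Substituting into each constraint, equality holds for (ii) and (vi); the remaining constraints have slack.

(ii) and (vi)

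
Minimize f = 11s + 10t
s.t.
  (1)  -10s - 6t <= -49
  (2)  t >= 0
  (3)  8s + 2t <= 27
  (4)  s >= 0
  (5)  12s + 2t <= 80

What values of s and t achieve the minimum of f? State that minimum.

Extreme points and f = 11s + 10t:
  (16/7, 61/14) → f = 481/7
  (0, 49/6) → f = 245/3
  (0, 27/2) → f = 135

The binding constraints are -10s - 6t = -49 and 8s + 2t = 27.
Solving simultaneously gives s = 16/7, t = 61/14.

s = 16/7, t = 61/14, minimum f = 481/7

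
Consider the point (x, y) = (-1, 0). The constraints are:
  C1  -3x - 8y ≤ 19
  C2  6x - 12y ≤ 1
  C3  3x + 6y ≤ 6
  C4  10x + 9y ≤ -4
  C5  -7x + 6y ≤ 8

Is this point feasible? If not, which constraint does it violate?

C1: 3 ≤ 19 ✓
C2: -6 ≤ 1 ✓
C3: -3 ≤ 6 ✓
C4: -10 ≤ -4 ✓
C5: 7 ≤ 8 ✓

feasible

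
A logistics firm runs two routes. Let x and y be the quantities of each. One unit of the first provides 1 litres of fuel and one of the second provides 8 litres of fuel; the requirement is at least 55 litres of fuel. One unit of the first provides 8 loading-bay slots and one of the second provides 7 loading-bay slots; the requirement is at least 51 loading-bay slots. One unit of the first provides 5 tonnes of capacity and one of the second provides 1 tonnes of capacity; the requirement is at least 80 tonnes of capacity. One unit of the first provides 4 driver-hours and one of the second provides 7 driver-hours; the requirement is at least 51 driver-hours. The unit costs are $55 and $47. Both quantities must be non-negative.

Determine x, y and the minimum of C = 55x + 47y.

Corner points and C = 55x + 47y:
  (0, 80) → C = 3760
  (55, 0) → C = 3025
  (15, 5) → C = 1060
The feasible region is unbounded (it extends along (0, 1), (1, 0)), but C strictly increases along every unbounded feasible direction, so there is no improving ray and the minimum is attained at a vertex.

The optimum lies where x + 8y = 55 and 5x + y = 80.
Solving simultaneously gives x = 15, y = 5.

x = 15, y = 5, minimum C = 1060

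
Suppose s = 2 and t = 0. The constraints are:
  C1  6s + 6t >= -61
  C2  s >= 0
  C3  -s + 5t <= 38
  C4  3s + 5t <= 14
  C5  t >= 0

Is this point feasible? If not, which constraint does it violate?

C1: 12 ≥ -61 ✓
C2: 2 ≥ 0 ✓
C3: -2 ≤ 38 ✓
C4: 6 ≤ 14 ✓
C5: 0 ≥ 0 ✓

feasible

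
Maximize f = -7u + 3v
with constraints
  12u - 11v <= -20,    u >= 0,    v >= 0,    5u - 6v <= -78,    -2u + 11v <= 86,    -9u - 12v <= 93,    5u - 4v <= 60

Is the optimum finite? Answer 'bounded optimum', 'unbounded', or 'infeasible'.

The boundaries 12u - 11v = -20 and u = 0 meet at (0, 20/11), but that point violates 5u - 6v ≤ -78. Every candidate vertex is excluded by some other constraint, so the feasible region is empty.

infeasible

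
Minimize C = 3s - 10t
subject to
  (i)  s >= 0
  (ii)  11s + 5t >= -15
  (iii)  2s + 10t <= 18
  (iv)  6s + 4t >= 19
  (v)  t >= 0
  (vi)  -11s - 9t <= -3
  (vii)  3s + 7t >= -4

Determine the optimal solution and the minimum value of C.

s = 59/26, t = 35/26, minimum C = -173/26

Corner points and C = 3s - 10t:
  (59/26, 35/26) → C = -173/26
  (9, 0) → C = 27
  (19/6, 0) → C = 19/2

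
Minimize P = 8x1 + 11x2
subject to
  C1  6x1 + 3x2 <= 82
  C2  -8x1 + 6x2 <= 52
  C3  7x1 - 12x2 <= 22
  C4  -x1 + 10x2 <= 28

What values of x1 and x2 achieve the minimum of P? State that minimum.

x1 = -14, x2 = -10, minimum P = -222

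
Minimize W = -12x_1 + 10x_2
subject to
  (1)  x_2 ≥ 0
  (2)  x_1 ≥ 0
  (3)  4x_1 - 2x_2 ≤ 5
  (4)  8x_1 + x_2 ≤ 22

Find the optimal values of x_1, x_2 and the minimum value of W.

Corner points and W = -12x_1 + 10x_2:
  (0, 0) → W = 0
  (5/4, 0) → W = -15
  (0, 22) → W = 220
  (49/20, 12/5) → W = -27/5

x_1 = 5/4, x_2 = 0, minimum W = -15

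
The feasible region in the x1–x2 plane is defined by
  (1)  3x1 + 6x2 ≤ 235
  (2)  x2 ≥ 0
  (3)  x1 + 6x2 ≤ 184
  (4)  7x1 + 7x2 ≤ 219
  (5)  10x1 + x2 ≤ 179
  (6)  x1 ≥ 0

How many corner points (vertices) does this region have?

Intersecting each pair of boundary lines and keeping only the points that satisfy every inequality leaves:
  (179/10, 0)
  (0, 0)
  (26/35, 1069/35)
  (0, 92/3)
  (1034/63, 937/63)

5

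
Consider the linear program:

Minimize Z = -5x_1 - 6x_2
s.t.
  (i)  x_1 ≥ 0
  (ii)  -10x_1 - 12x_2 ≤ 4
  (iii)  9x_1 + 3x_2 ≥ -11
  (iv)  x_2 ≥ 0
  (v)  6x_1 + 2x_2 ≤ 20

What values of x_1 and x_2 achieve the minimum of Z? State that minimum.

x_1 = 0, x_2 = 10, minimum Z = -60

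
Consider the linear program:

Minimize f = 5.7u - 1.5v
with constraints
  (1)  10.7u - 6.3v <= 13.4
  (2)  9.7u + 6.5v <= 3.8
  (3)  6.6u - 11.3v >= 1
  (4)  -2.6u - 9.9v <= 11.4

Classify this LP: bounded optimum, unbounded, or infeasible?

bounded optimum

Extreme points and f = 5.7u - 1.5v:
  (5552/6533, -4466/6533) → f = 191727/32665
  (676/1359, -15682/12231) → f = 97003/20385
  (4944/15251, 1538/15251) → f = 129369/76255
  (-2973/2368, -973/1184) → f = -140271/23680
The feasible region has finitely many vertices and no improving ray; the minimum is -140271/23680 at (-2973/2368, -973/1184).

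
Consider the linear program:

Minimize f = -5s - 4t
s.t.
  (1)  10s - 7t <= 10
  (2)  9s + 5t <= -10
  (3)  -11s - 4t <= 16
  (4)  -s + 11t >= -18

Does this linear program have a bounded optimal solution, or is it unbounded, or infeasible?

bounded optimum

Corner points and f = -5s - 4t:
  (-40/19, 34/19) → f = 64/19
  (-5/26, -43/26) → f = 197/26
  (-104/125, -214/125) → f = 1376/125
The feasible region has finitely many vertices and no improving ray; the minimum is 64/19 at (-40/19, 34/19).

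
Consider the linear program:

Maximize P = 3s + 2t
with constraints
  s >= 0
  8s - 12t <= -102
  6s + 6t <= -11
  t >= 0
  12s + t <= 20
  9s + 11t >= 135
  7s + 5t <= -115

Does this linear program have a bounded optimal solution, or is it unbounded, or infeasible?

infeasible

The boundaries 6s + 6t = -11 and 9s + 11t = 135 meet at (-931/12, 303/4), but that point violates s ≥ 0. Every candidate vertex is excluded by some other constraint, so the feasible region is empty.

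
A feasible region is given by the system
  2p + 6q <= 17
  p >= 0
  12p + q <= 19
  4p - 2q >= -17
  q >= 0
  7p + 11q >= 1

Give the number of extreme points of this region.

The feasible vertices (each the meet of two boundaries and inside every other half-plane) are:
  (0, 17/6)
  (97/70, 83/35)
  (0, 1/11)
  (19/12, 0)
  (1/7, 0)

5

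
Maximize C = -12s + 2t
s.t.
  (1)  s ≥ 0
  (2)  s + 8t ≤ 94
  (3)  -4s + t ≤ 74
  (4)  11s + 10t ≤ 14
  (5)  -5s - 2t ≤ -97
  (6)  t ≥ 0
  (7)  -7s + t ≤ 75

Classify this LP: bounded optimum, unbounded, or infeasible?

infeasible

The boundaries s = 0 and 11s + 10t = 14 meet at (0, 7/5), but that point violates -5s - 2t ≤ -97. Every candidate vertex is excluded by some other constraint, so the feasible region is empty.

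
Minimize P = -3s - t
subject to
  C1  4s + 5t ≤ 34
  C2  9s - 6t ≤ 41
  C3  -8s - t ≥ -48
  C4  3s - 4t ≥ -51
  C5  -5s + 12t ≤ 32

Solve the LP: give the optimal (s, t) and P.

s = 103/18, t = 20/9, minimum P = -349/18

The feasible region is unbounded (it extends along (-4, -3), (-2, -3)), but P strictly increases along every unbounded feasible direction, so there is no improving ray and the minimum is attained at a vertex.

The binding constraints are 4s + 5t = 34 and -8s - t = -48.
Solving simultaneously gives s = 103/18, t = 20/9.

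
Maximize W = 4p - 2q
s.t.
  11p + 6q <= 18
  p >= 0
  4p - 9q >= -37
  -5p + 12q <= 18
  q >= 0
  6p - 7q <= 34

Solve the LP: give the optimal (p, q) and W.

p = 18/11, q = 0, maximum W = 72/11

Feasible corners and W = 4p - 2q:
  (2/3, 16/9) → W = -8/9
  (18/11, 0) → W = 72/11
  (0, 3/2) → W = -3
  (0, 0) → W = 0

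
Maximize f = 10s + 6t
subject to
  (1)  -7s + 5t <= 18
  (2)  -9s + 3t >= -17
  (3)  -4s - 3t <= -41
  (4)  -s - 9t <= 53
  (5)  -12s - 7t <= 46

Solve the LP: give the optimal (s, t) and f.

s = 139/24, t = 281/24, maximum f = 769/6

At the optimal vertex, -7s + 5t = 18 and -9s + 3t = -17.
Solving simultaneously gives s = 139/24, t = 281/24.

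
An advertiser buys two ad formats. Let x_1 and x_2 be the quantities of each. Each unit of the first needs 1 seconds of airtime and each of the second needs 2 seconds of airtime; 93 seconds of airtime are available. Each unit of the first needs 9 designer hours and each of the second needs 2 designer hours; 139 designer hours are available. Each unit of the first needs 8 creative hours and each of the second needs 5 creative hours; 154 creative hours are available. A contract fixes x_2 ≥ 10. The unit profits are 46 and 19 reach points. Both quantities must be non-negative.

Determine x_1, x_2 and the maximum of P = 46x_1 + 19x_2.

x_1 = 13, x_2 = 10, maximum P = 788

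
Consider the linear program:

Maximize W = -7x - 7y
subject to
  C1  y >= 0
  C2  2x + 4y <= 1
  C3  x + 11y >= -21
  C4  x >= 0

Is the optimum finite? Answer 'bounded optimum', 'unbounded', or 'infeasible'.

bounded optimum

Corner points and W = -7x - 7y:
  (1/2, 0) → W = -7/2
  (0, 0) → W = 0
  (0, 1/4) → W = -7/4
The feasible region has finitely many vertices and no improving ray; the maximum is 0 at (0, 0).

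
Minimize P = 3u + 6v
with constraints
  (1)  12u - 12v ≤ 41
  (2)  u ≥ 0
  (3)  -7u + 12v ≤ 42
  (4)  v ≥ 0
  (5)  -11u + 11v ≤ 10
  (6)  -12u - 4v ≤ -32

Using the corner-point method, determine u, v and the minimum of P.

u = 8/3, v = 0, minimum P = 8

Extreme points and P = 3u + 6v:
  (83/5, 791/60) → P = 1289/10
  (41/12, 0) → P = 41/4
  (342/55, 392/55) → P = 3378/55
  (8/3, 0) → P = 8
  (39/22, 59/22) → P = 471/22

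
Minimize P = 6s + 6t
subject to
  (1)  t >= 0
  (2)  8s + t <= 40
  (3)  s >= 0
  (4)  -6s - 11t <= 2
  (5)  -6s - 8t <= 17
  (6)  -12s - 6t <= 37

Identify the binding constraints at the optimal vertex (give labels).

Corner points and P = 6s + 6t:
  (5, 0) → P = 30
  (0, 0) → P = 0
  (0, 40) → P = 240

The minimum is at (0, 0). Substituting into each constraint, equality holds for (1) and (3); the remaining constraints have slack.

(1) and (3)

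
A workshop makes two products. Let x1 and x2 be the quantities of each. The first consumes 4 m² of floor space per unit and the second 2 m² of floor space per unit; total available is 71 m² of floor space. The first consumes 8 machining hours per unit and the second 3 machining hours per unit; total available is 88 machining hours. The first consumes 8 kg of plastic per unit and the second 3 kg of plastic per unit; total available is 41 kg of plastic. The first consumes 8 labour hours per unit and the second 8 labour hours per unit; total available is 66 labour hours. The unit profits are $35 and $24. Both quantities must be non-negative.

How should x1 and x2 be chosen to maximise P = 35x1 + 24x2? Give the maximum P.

Corner points and P = 35x1 + 24x2:
  (0, 0) → P = 0
  (0, 33/4) → P = 198
  (41/8, 0) → P = 1435/8
  (13/4, 5) → P = 935/4

The optimum lies where 8x1 + 3x2 = 41 and 8x1 + 8x2 = 66.
Solving simultaneously gives x1 = 13/4, x2 = 5.

x1 = 13/4, x2 = 5, maximum P = 935/4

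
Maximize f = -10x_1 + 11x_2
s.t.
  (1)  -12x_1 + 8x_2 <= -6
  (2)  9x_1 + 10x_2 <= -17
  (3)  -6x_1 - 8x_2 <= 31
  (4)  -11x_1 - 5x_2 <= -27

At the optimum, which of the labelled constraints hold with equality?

Vertices and f = -10x_1 + 11x_2:
  (29/2, -59/4) → f = -1229/4
  (71/13, -86/13) → f = -1656/13
  (371/58, -503/58) → f = -9243/58

The maximum is at (71/13, -86/13). Substituting into each constraint, equality holds for (2) and (4); the remaining constraints have slack.

(2) and (4)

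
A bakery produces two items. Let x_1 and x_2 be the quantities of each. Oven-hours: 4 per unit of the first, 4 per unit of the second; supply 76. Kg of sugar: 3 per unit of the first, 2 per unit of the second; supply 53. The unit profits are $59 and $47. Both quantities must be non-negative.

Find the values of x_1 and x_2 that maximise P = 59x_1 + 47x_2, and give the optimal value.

x_1 = 15, x_2 = 4, maximum P = 1073

Feasible corners and P = 59x_1 + 47x_2:
  (0, 0) → P = 0
  (0, 19) → P = 893
  (53/3, 0) → P = 3127/3
  (15, 4) → P = 1073

At the optimal vertex, 4x_1 + 4x_2 = 76 and 3x_1 + 2x_2 = 53.
Solving simultaneously gives x_1 = 15, x_2 = 4.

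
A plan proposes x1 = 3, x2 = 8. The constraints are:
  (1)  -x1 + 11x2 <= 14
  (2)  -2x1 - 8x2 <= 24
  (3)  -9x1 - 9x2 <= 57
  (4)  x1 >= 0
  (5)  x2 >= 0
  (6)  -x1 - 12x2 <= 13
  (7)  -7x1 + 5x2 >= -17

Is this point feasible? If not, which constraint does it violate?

Constraint (1): -x1 + 11x2 = 85, which is not ≤ 14. All other constraints are satisfied.

not feasible — violates (1)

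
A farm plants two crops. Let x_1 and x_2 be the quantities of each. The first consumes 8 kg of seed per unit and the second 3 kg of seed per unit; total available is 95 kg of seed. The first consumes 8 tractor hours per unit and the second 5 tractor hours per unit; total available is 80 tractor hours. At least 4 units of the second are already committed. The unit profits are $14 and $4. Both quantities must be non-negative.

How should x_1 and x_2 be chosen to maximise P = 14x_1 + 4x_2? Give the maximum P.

Corner points and P = 14x_1 + 4x_2:
  (0, 16) → P = 64
  (0, 4) → P = 16
  (15/2, 4) → P = 121

At the optimal vertex, 8x_1 + 5x_2 = 80 and x_2 = 4.
Solving simultaneously gives x_1 = 15/2, x_2 = 4.

x_1 = 15/2, x_2 = 4, maximum P = 121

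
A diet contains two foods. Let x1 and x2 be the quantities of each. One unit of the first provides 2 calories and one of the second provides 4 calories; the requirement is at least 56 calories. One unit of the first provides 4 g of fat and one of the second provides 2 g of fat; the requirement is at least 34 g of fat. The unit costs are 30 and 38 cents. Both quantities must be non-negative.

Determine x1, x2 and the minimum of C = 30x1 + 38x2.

Vertices and C = 30x1 + 38x2:
  (0, 17) → C = 646
  (28, 0) → C = 840
  (2, 13) → C = 554
The feasible region is unbounded (it extends along (0, 1), (1, 0)), but C strictly increases along every unbounded feasible direction, so there is no improving ray and the minimum is attained at a vertex.

x1 = 2, x2 = 13, minimum C = 554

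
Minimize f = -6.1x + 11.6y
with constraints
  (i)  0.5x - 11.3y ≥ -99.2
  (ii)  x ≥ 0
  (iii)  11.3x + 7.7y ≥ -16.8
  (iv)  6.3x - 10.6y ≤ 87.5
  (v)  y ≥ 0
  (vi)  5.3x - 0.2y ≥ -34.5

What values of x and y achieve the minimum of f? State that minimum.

x = 125/9, y = 0, minimum f = -1525/18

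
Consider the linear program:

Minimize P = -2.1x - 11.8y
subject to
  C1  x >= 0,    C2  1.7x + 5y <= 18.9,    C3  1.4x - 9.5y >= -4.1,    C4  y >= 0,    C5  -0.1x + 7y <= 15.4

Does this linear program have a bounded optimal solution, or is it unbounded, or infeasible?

bounded optimum

Feasible corners and P = -2.1x - 11.8y:
  (0, 41/95) → P = -2419/475
  (0, 0) → P = 0
  (3181/463, 3343/2315) → P = -728479/23150
  (189/17, 0) → P = -3969/170
The feasible region has finitely many vertices and no improving ray; the minimum is -728479/23150 at (3181/463, 3343/2315).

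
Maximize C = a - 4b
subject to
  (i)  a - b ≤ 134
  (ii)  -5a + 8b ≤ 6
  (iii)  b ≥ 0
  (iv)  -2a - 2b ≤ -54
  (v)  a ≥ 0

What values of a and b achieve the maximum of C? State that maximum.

Feasible corners and C = a - 4b:
  (1078/3, 676/3) → C = -542
  (134, 0) → C = 134
  (210/13, 141/13) → C = -354/13
  (27, 0) → C = 27

The binding constraints are a - b = 134 and b = 0.
Solving simultaneously gives a = 134, b = 0.

a = 134, b = 0, maximum C = 134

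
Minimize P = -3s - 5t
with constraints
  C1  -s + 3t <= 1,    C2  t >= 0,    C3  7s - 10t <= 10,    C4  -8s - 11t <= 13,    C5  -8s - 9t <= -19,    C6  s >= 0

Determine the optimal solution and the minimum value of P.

s = 40/11, t = 17/11, minimum P = -205/11

The binding constraints are -s + 3t = 1 and 7s - 10t = 10.
Solving simultaneously gives s = 40/11, t = 17/11.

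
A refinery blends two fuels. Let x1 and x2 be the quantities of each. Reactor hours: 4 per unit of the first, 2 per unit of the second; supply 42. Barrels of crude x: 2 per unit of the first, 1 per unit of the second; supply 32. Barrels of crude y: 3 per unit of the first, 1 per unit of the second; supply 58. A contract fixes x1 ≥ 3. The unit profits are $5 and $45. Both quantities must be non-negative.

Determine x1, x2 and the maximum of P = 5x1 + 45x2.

Extreme points and P = 5x1 + 45x2:
  (21/2, 0) → P = 105/2
  (3, 0) → P = 15
  (3, 15) → P = 690

The binding constraints are 4x1 + 2x2 = 42 and x1 = 3.
Solving simultaneously gives x1 = 3, x2 = 15.

x1 = 3, x2 = 15, maximum P = 690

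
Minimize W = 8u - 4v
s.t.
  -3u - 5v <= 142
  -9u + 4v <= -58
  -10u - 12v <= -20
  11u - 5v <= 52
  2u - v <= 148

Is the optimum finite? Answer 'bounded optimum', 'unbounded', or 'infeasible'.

From the feasible point (82, 170), moving in the direction (5, 11) keeps every constraint satisfied while W decreases without bound.

unbounded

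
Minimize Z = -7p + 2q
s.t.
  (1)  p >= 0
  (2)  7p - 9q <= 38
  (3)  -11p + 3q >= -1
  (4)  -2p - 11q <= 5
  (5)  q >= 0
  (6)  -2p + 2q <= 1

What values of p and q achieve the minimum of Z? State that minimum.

p = 1/11, q = 0, minimum Z = -7/11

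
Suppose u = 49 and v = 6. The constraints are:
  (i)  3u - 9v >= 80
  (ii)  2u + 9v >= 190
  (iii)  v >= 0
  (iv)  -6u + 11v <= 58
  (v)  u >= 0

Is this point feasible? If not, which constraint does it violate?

Constraint (ii): 2u + 9v = 152, which is not ≥ 190. All other constraints are satisfied.

not feasible — violates (ii)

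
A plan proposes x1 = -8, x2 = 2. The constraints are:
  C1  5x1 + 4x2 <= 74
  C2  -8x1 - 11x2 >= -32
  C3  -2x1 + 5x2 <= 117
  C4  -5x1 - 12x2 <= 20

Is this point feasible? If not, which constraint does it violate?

feasible

C1: -32 ≤ 74 ✓
C2: 42 ≥ -32 ✓
C3: 26 ≤ 117 ✓
C4: 16 ≤ 20 ✓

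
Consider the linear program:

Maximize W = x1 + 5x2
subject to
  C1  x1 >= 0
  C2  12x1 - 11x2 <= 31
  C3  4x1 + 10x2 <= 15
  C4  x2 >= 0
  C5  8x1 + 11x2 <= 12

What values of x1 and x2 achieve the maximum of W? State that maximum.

Corner points and W = x1 + 5x2:
  (0, 0) → W = 0
  (0, 12/11) → W = 60/11
  (3/2, 0) → W = 3/2

The optimum lies where x1 = 0 and 8x1 + 11x2 = 12.
Solving simultaneously gives x1 = 0, x2 = 12/11.

x1 = 0, x2 = 12/11, maximum W = 60/11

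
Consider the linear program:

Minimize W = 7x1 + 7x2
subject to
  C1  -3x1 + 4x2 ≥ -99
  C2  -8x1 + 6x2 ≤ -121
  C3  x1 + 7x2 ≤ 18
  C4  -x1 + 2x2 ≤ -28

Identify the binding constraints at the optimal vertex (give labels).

Vertices and W = 7x1 + 7x2:
  (-55/7, -429/14) → W = -539/2
  (153/5, -9/5) → W = 1008/5
  (37/5, -103/10) → W = -203/10
  (232/9, -10/9) → W = 518/3

The minimum is at (-55/7, -429/14). Substituting into each constraint, equality holds for C1 and C2; the remaining constraints have slack.

C1 and C2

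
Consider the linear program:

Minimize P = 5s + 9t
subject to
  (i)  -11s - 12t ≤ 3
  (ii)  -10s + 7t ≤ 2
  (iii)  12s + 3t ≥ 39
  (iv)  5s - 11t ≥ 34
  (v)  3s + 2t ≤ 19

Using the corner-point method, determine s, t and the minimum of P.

Extreme points and P = 5s + 9t:
  (159/37, -155/37) → P = -600/37
  (117/7, -109/7) → P = -396/7
  (177/49, -71/49) → P = 246/49
  (277/43, -7/43) → P = 1322/43

s = 117/7, t = -109/7, minimum P = -396/7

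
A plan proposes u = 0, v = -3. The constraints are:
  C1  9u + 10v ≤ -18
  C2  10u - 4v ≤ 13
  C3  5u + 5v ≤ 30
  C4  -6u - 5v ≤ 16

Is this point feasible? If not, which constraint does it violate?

feasible

C1: -30 ≤ -18 ✓
C2: 12 ≤ 13 ✓
C3: -15 ≤ 30 ✓
C4: 15 ≤ 16 ✓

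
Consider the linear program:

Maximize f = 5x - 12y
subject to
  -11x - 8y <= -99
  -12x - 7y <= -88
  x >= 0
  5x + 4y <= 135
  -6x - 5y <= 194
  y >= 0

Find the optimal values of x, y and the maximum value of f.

The optimum lies where 5x + 4y = 135 and y = 0.
Solving simultaneously gives x = 27, y = 0.

x = 27, y = 0, maximum f = 135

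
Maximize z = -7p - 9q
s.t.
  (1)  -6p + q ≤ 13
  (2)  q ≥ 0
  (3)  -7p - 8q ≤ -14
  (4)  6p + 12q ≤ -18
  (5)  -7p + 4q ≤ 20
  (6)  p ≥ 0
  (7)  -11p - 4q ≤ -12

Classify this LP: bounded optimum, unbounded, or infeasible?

The boundaries q = 0 and -7p - 8q = -14 meet at (2, 0), but that point violates 6p + 12q ≤ -18. Every candidate vertex is excluded by some other constraint, so the feasible region is empty.

infeasible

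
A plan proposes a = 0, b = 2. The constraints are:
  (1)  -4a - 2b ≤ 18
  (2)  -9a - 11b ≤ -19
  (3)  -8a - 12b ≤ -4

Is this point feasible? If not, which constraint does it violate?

(1): -4 ≤ 18 ✓
(2): -22 ≤ -19 ✓
(3): -24 ≤ -4 ✓

feasible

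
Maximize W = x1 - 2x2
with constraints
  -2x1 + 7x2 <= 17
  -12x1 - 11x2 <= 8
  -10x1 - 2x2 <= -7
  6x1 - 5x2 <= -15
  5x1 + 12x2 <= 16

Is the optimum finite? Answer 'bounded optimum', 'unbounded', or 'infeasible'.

The boundaries -2x1 + 7x2 = 17 and -12x1 - 11x2 = 8 meet at (-243/106, 94/53), but that point violates -10x1 - 2x2 ≤ -7. Every candidate vertex is excluded by some other constraint, so the feasible region is empty.

infeasible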